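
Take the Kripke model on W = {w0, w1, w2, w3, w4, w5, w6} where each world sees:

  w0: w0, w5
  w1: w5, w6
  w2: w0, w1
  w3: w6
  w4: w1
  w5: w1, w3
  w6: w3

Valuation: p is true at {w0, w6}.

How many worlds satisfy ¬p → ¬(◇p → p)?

w0: ¬p is F, ¬(◇p → p) is F. ✓
w1: ¬p is T, ¬(◇p → p) is T. ✓
w2: ¬p is T, ¬(◇p → p) is T. ✓
w3: ¬p is T, ¬(◇p → p) is T. ✓
w4: ¬p is T, ¬(◇p → p) is F. ✗
w5: ¬p is T, ¬(◇p → p) is F. ✗
w6: ¬p is F, ¬(◇p → p) is F. ✓
Satisfying worlds: {w0, w1, w2, w3, w6}.

5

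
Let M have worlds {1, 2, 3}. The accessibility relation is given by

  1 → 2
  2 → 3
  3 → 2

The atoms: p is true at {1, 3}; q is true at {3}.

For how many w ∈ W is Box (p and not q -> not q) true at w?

1: successors {2}; p and not q -> not q there: 2:T. ✓
2: successors {3}; p and not q -> not q there: 3:T. ✓
3: successors {2}; p and not q -> not q there: 2:T. ✓
Satisfying worlds: {1, 2, 3}.

3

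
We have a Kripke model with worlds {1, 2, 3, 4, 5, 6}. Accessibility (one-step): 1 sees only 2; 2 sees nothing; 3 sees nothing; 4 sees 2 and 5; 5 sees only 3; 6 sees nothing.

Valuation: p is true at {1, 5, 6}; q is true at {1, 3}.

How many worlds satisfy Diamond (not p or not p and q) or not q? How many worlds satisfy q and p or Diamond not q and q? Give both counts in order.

5 and 1

For Diamond (not p or not p and q) or not q:
1: Diamond (not p or not p and q) is T, not q is F. ✓
2: Diamond (not p or not p and q) is F, not q is T. ✓
3: Diamond (not p or not p and q) is F, not q is F. ✗
4: Diamond (not p or not p and q) is T, not q is T. ✓
5: Diamond (not p or not p and q) is T, not q is T. ✓
6: Diamond (not p or not p and q) is F, not q is T. ✓
— 5 worlds.
For q and p or Diamond not q and q:
1: q and p is T, Diamond not q and q is T. ✓
2: q and p is F, Diamond not q and q is F. ✗
3: q and p is F, Diamond not q and q is F. ✗
4: q and p is F, Diamond not q and q is F. ✗
5: q and p is F, Diamond not q and q is F. ✗
6: q and p is F, Diamond not q and q is F. ✗
— 1 world.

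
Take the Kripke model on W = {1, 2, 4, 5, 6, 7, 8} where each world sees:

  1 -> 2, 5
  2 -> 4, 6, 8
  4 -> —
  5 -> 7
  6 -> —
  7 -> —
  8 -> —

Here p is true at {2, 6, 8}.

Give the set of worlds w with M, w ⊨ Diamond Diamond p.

{1}

1: successors {2, 5}; Diamond p there: 2:T, 5:F. ✓
2: successors {4, 6, 8}; Diamond p there: 4:F, 6:F, 8:F. ✗
4: no successors, so Diamond Diamond p fails. ✗
5: successors {7}; Diamond p there: 7:F. ✗
6: no successors, so Diamond Diamond p fails. ✗
7: no successors, so Diamond Diamond p fails. ✗
8: no successors, so Diamond Diamond p fails. ✗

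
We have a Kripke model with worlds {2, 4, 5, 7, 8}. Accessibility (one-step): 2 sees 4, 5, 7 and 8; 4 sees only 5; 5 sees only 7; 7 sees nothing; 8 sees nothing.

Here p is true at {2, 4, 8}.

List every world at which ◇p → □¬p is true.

{4, 5, 7, 8}

2: ◇p is T, □¬p is F. ✗
4: ◇p is F, □¬p is T. ✓
5: ◇p is F, □¬p is T. ✓
7: ◇p is F, □¬p is T. ✓
8: ◇p is F, □¬p is T. ✓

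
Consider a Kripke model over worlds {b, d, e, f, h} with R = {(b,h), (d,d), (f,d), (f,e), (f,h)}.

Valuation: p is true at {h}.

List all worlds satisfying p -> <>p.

{b, d, e, f}

b: p is F, <>p is T. ✓
d: p is F, <>p is F. ✓
e: p is F, <>p is F. ✓
f: p is F, <>p is T. ✓
h: p is T, <>p is F. ✗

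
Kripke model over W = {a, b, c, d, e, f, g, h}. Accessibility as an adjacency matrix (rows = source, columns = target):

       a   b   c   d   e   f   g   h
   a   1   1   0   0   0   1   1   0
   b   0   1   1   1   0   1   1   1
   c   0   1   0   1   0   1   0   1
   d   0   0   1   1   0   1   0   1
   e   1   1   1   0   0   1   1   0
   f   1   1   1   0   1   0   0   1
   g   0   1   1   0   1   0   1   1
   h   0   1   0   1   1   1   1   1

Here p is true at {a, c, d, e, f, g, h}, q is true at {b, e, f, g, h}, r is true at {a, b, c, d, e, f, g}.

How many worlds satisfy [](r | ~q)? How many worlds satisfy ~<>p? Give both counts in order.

For [](r | ~q):
a: successors {a, b, f, g}; r | ~q there: a:T, b:T, f:T, g:T. ✓
b: successors {b, c, d, f, g, h}; r | ~q there: b:T, c:T, d:T, f:T, g:T, h:F. ✗
c: successors {b, d, f, h}; r | ~q there: b:T, d:T, f:T, h:F. ✗
d: successors {c, d, f, h}; r | ~q there: c:T, d:T, f:T, h:F. ✗
e: successors {a, b, c, f, g}; r | ~q there: a:T, b:T, c:T, f:T, g:T. ✓
f: successors {a, b, c, e, h}; r | ~q there: a:T, b:T, c:T, e:T, h:F. ✗
g: successors {b, c, e, g, h}; r | ~q there: b:T, c:T, e:T, g:T, h:F. ✗
h: successors {b, d, e, f, g, h}; r | ~q there: b:T, d:T, e:T, f:T, g:T, h:F. ✗
— 2 worlds.
For ~<>p:
a: <>p is T. ✗
b: <>p is T. ✗
c: <>p is T. ✗
d: <>p is T. ✗
e: <>p is T. ✗
f: <>p is T. ✗
g: <>p is T. ✗
h: <>p is T. ✗
— 0 worlds.

2 and 0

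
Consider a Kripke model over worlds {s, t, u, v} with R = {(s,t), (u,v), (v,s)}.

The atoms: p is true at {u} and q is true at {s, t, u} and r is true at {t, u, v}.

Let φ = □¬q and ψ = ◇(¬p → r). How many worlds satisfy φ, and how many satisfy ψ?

2 and 2

For □¬q:
s: successors {t}; ¬q there: t:F. ✗
t: no successors, so □¬q holds vacuously. ✓
u: successors {v}; ¬q there: v:T. ✓
v: successors {s}; ¬q there: s:F. ✗
— 2 worlds.
For ◇(¬p → r):
s: successors {t}; ¬p → r there: t:T. ✓
t: no successors, so ◇(¬p → r) fails. ✗
u: successors {v}; ¬p → r there: v:T. ✓
v: successors {s}; ¬p → r there: s:F. ✗
— 2 worlds.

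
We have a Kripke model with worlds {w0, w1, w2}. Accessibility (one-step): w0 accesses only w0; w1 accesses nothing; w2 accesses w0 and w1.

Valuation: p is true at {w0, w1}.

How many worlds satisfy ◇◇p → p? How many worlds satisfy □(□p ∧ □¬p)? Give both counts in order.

For ◇◇p → p:
w0: ◇◇p is T, p is T. ✓
w1: ◇◇p is F, p is T. ✓
w2: ◇◇p is T, p is F. ✗
— 2 worlds.
For □(□p ∧ □¬p):
w0: successors {w0}; □p ∧ □¬p there: w0:F. ✗
w1: no successors, so □(□p ∧ □¬p) holds vacuously. ✓
w2: successors {w0, w1}; □p ∧ □¬p there: w0:F, w1:T. ✗
— 1 world.

2 and 1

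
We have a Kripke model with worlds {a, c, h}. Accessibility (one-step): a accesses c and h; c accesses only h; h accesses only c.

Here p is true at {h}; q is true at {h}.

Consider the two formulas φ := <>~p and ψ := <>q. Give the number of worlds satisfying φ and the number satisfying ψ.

2 and 2

For <>~p:
a: successors {c, h}; ~p there: c:T, h:F. ✓
c: successors {h}; ~p there: h:F. ✗
h: successors {c}; ~p there: c:T. ✓
— 2 worlds.
For <>q:
a: successors {c, h}; q there: c:F, h:T. ✓
c: successors {h}; q there: h:T. ✓
h: successors {c}; q there: c:F. ✗
— 2 worlds.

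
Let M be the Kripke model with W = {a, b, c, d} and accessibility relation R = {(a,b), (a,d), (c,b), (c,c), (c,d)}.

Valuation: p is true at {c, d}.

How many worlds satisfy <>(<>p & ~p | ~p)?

2

a: successors {b, d}; <>p & ~p | ~p there: b:T, d:F. ✓
b: no successors, so <>(<>p & ~p | ~p) fails. ✗
c: successors {b, c, d}; <>p & ~p | ~p there: b:T, c:F, d:F. ✓
d: no successors, so <>(<>p & ~p | ~p) fails. ✗
Satisfying worlds: {a, c}.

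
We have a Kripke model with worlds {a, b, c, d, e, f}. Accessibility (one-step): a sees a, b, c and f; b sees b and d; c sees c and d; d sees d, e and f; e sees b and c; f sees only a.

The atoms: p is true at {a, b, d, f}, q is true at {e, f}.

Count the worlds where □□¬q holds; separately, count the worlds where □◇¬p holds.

For □□¬q:
a: successors {a, b, c, f}; □¬q there: a:F, b:T, c:T, f:T. ✗
b: successors {b, d}; □¬q there: b:T, d:F. ✗
c: successors {c, d}; □¬q there: c:T, d:F. ✗
d: successors {d, e, f}; □¬q there: d:F, e:T, f:T. ✗
e: successors {b, c}; □¬q there: b:T, c:T. ✓
f: successors {a}; □¬q there: a:F. ✗
— 1 world.
For □◇¬p:
a: successors {a, b, c, f}; ◇¬p there: a:T, b:F, c:T, f:F. ✗
b: successors {b, d}; ◇¬p there: b:F, d:T. ✗
c: successors {c, d}; ◇¬p there: c:T, d:T. ✓
d: successors {d, e, f}; ◇¬p there: d:T, e:T, f:F. ✗
e: successors {b, c}; ◇¬p there: b:F, c:T. ✗
f: successors {a}; ◇¬p there: a:T. ✓
— 2 worlds.

1 and 2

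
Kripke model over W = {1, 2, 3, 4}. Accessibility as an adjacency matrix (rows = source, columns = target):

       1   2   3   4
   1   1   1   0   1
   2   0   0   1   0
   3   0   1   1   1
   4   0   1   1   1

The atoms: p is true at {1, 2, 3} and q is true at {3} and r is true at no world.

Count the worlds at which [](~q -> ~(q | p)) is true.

1: successors {1, 2, 4}; ~q -> ~(q | p) there: 1:F, 2:F, 4:T. ✗
2: successors {3}; ~q -> ~(q | p) there: 3:T. ✓
3: successors {2, 3, 4}; ~q -> ~(q | p) there: 2:F, 3:T, 4:T. ✗
4: successors {2, 3, 4}; ~q -> ~(q | p) there: 2:F, 3:T, 4:T. ✗
Satisfying worlds: {2}.

1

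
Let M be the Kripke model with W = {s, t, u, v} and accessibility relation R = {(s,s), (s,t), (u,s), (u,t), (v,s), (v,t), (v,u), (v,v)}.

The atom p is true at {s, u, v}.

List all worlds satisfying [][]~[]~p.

s: successors {s, t}; []~[]~p there: s:F, t:T. ✗
t: no successors, so [][]~[]~p holds vacuously. ✓
u: successors {s, t}; []~[]~p there: s:F, t:T. ✗
v: successors {s, t, u, v}; []~[]~p there: s:F, t:T, u:F, v:F. ✗

{t}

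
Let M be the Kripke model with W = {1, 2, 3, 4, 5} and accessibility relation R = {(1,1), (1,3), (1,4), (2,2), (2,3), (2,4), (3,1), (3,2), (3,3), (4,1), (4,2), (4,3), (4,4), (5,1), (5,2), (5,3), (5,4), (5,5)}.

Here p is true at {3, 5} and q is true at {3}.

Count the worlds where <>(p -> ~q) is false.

0

1: successors {1, 3, 4}; p -> ~q there: 1:T, 3:F, 4:T. ✓
2: successors {2, 3, 4}; p -> ~q there: 2:T, 3:F, 4:T. ✓
3: successors {1, 2, 3}; p -> ~q there: 1:T, 2:T, 3:F. ✓
4: successors {1, 2, 3, 4}; p -> ~q there: 1:T, 2:T, 3:F, 4:T. ✓
5: successors {1, 2, 3, 4, 5}; p -> ~q there: 1:T, 2:T, 3:F, 4:T, 5:T. ✓
Satisfying worlds: {1, 2, 3, 4, 5}.
So <>(p -> ~q) fails at the other 0 worlds.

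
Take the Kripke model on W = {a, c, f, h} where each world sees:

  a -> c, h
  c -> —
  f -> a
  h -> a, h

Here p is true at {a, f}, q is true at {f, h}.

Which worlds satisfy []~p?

{a, c}

a: successors {c, h}; ~p there: c:T, h:T. ✓
c: no successors, so []~p holds vacuously. ✓
f: successors {a}; ~p there: a:F. ✗
h: successors {a, h}; ~p there: a:F, h:T. ✗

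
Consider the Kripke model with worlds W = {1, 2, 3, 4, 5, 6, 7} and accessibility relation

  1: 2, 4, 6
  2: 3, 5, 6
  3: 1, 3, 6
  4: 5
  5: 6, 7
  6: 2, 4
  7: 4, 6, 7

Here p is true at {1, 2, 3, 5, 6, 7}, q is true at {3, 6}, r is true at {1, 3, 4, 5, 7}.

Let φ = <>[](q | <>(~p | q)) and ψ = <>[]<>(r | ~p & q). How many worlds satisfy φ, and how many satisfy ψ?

6 and 7

For <>[](q | <>(~p | q)):
1: successors {2, 4, 6}; [](q | <>(~p | q)) there: 2:T, 4:T, 6:F. ✓
2: successors {3, 5, 6}; [](q | <>(~p | q)) there: 3:T, 5:T, 6:F. ✓
3: successors {1, 3, 6}; [](q | <>(~p | q)) there: 1:F, 3:T, 6:F. ✓
4: successors {5}; [](q | <>(~p | q)) there: 5:T. ✓
5: successors {6, 7}; [](q | <>(~p | q)) there: 6:F, 7:F. ✗
6: successors {2, 4}; [](q | <>(~p | q)) there: 2:T, 4:T. ✓
7: successors {4, 6, 7}; [](q | <>(~p | q)) there: 4:T, 6:F, 7:F. ✓
— 6 worlds.
For <>[]<>(r | ~p & q):
1: successors {2, 4, 6}; []<>(r | ~p & q) there: 2:T, 4:T, 6:T. ✓
2: successors {3, 5, 6}; []<>(r | ~p & q) there: 3:T, 5:T, 6:T. ✓
3: successors {1, 3, 6}; []<>(r | ~p & q) there: 1:T, 3:T, 6:T. ✓
4: successors {5}; []<>(r | ~p & q) there: 5:T. ✓
5: successors {6, 7}; []<>(r | ~p & q) there: 6:T, 7:T. ✓
6: successors {2, 4}; []<>(r | ~p & q) there: 2:T, 4:T. ✓
7: successors {4, 6, 7}; []<>(r | ~p & q) there: 4:T, 6:T, 7:T. ✓
— 7 worlds.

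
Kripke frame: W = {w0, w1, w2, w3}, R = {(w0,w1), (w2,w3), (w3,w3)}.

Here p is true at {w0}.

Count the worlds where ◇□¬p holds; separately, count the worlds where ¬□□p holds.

3 and 2

For ◇□¬p:
w0: successors {w1}; □¬p there: w1:T. ✓
w1: no successors, so ◇□¬p fails. ✗
w2: successors {w3}; □¬p there: w3:T. ✓
w3: successors {w3}; □¬p there: w3:T. ✓
— 3 worlds.
For ¬□□p:
w0: □□p is T. ✗
w1: □□p is T. ✗
w2: □□p is F. ✓
w3: □□p is F. ✓
— 2 worlds.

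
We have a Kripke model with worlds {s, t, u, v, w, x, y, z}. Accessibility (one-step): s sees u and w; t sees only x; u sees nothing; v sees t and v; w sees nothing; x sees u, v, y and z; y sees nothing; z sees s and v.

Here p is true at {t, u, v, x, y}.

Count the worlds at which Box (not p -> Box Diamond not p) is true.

6

s: successors {u, w}; not p -> Box Diamond not p there: u:T, w:T. ✓
t: successors {x}; not p -> Box Diamond not p there: x:T. ✓
u: no successors, so Box (not p -> Box Diamond not p) holds vacuously. ✓
v: successors {t, v}; not p -> Box Diamond not p there: t:T, v:T. ✓
w: no successors, so Box (not p -> Box Diamond not p) holds vacuously. ✓
x: successors {u, v, y, z}; not p -> Box Diamond not p there: u:T, v:T, y:T, z:F. ✗
y: no successors, so Box (not p -> Box Diamond not p) holds vacuously. ✓
z: successors {s, v}; not p -> Box Diamond not p there: s:F, v:T. ✗
Satisfying worlds: {s, t, u, v, w, y}.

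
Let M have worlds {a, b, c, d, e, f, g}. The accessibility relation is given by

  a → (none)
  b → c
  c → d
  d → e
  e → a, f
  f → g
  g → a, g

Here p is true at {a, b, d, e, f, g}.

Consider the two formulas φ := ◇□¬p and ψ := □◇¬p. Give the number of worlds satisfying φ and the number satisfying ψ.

For ◇□¬p:
a: no successors, so ◇□¬p fails. ✗
b: successors {c}; □¬p there: c:F. ✗
c: successors {d}; □¬p there: d:F. ✗
d: successors {e}; □¬p there: e:F. ✗
e: successors {a, f}; □¬p there: a:T, f:F. ✓
f: successors {g}; □¬p there: g:F. ✗
g: successors {a, g}; □¬p there: a:T, g:F. ✓
— 2 worlds.
For □◇¬p:
a: no successors, so □◇¬p holds vacuously. ✓
b: successors {c}; ◇¬p there: c:F. ✗
c: successors {d}; ◇¬p there: d:F. ✗
d: successors {e}; ◇¬p there: e:F. ✗
e: successors {a, f}; ◇¬p there: a:F, f:F. ✗
f: successors {g}; ◇¬p there: g:F. ✗
g: successors {a, g}; ◇¬p there: a:F, g:F. ✗
— 1 world.

2 and 1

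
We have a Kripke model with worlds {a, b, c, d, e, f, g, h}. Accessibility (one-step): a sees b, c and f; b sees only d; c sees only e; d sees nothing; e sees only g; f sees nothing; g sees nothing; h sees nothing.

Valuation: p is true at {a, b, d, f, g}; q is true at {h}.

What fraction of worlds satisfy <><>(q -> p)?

1/4

a: successors {b, c, f}; <>(q -> p) there: b:T, c:T, f:F. ✓
b: successors {d}; <>(q -> p) there: d:F. ✗
c: successors {e}; <>(q -> p) there: e:T. ✓
d: no successors, so <><>(q -> p) fails. ✗
e: successors {g}; <>(q -> p) there: g:F. ✗
f: no successors, so <><>(q -> p) fails. ✗
g: no successors, so <><>(q -> p) fails. ✗
h: no successors, so <><>(q -> p) fails. ✗
That's 2 of 8 worlds, so 2/8 = 1/4.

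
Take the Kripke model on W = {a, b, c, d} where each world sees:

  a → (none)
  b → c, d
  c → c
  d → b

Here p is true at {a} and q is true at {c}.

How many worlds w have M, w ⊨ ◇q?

a: no successors, so ◇q fails. ✗
b: successors {c, d}; q there: c:T, d:F. ✓
c: successors {c}; q there: c:T. ✓
d: successors {b}; q there: b:F. ✗
Satisfying worlds: {b, c}.

2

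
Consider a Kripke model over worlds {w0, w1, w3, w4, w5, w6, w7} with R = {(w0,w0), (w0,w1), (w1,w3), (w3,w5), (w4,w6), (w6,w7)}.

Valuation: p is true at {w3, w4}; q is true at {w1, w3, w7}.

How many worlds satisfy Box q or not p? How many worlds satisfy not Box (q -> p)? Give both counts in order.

For Box q or not p:
w0: Box q is F, not p is T. ✓
w1: Box q is T, not p is T. ✓
w3: Box q is F, not p is F. ✗
w4: Box q is F, not p is F. ✗
w5: Box q is T, not p is T. ✓
w6: Box q is T, not p is T. ✓
w7: Box q is T, not p is T. ✓
— 5 worlds.
For not Box (q -> p):
w0: Box (q -> p) is F. ✓
w1: Box (q -> p) is T. ✗
w3: Box (q -> p) is T. ✗
w4: Box (q -> p) is T. ✗
w5: Box (q -> p) is T. ✗
w6: Box (q -> p) is F. ✓
w7: Box (q -> p) is T. ✗
— 2 worlds.

5 and 2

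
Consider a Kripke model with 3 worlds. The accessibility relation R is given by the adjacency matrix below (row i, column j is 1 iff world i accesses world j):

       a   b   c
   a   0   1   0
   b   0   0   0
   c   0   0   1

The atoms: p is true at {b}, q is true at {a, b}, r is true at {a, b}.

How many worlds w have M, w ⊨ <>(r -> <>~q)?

1

a: successors {b}; r -> <>~q there: b:F. ✗
b: no successors, so <>(r -> <>~q) fails. ✗
c: successors {c}; r -> <>~q there: c:T. ✓
Satisfying worlds: {c}.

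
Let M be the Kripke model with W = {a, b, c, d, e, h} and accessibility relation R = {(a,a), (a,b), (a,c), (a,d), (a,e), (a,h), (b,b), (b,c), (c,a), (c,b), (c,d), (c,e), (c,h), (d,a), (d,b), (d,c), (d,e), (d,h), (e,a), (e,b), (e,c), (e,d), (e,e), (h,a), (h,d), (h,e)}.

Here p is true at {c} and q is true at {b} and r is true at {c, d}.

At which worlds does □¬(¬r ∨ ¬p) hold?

a: successors {a, b, c, d, e, h}; ¬(¬r ∨ ¬p) there: a:F, b:F, c:T, d:F, e:F, h:F. ✗
b: successors {b, c}; ¬(¬r ∨ ¬p) there: b:F, c:T. ✗
c: successors {a, b, d, e, h}; ¬(¬r ∨ ¬p) there: a:F, b:F, d:F, e:F, h:F. ✗
d: successors {a, b, c, e, h}; ¬(¬r ∨ ¬p) there: a:F, b:F, c:T, e:F, h:F. ✗
e: successors {a, b, c, d, e}; ¬(¬r ∨ ¬p) there: a:F, b:F, c:T, d:F, e:F. ✗
h: successors {a, d, e}; ¬(¬r ∨ ¬p) there: a:F, d:F, e:F. ✗

∅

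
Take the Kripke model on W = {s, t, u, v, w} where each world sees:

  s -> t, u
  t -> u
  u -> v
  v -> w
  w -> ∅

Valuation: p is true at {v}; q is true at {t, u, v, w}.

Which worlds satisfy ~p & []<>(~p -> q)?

{s, t, u, w}

s: ~p is T, []<>(~p -> q) is T. ✓
t: ~p is T, []<>(~p -> q) is T. ✓
u: ~p is T, []<>(~p -> q) is T. ✓
v: ~p is F, []<>(~p -> q) is F. ✗
w: ~p is T, []<>(~p -> q) is T. ✓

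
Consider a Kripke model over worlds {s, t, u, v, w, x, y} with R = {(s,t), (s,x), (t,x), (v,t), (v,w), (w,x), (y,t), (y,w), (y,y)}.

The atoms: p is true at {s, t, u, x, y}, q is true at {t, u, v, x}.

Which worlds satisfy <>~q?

{v, y}

s: successors {t, x}; ~q there: t:F, x:F. ✗
t: successors {x}; ~q there: x:F. ✗
u: no successors, so <>~q fails. ✗
v: successors {t, w}; ~q there: t:F, w:T. ✓
w: successors {x}; ~q there: x:F. ✗
x: no successors, so <>~q fails. ✗
y: successors {t, w, y}; ~q there: t:F, w:T, y:T. ✓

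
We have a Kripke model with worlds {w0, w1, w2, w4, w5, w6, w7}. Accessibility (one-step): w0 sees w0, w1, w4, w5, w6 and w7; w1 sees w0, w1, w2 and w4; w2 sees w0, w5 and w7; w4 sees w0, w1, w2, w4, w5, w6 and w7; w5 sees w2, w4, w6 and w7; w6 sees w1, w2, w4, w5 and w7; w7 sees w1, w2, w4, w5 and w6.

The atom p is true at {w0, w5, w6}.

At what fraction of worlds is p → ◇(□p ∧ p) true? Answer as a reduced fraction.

4/7

w0: p is T, ◇(□p ∧ p) is F. ✗
w1: p is F, ◇(□p ∧ p) is F. ✓
w2: p is F, ◇(□p ∧ p) is F. ✓
w4: p is F, ◇(□p ∧ p) is F. ✓
w5: p is T, ◇(□p ∧ p) is F. ✗
w6: p is T, ◇(□p ∧ p) is F. ✗
w7: p is F, ◇(□p ∧ p) is F. ✓
That's 4 of 7 worlds, so 4/7.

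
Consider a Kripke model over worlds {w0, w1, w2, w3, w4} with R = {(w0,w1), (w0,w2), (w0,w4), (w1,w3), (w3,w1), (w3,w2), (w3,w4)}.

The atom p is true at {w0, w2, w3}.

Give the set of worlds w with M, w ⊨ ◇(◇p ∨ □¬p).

{w0, w1, w3}

w0: successors {w1, w2, w4}; ◇p ∨ □¬p there: w1:T, w2:T, w4:T. ✓
w1: successors {w3}; ◇p ∨ □¬p there: w3:T. ✓
w2: no successors, so ◇(◇p ∨ □¬p) fails. ✗
w3: successors {w1, w2, w4}; ◇p ∨ □¬p there: w1:T, w2:T, w4:T. ✓
w4: no successors, so ◇(◇p ∨ □¬p) fails. ✗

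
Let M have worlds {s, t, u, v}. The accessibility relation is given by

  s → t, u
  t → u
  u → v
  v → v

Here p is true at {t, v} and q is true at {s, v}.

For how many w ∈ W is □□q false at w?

s: successors {t, u}; □q there: t:F, u:T. ✗
t: successors {u}; □q there: u:T. ✓
u: successors {v}; □q there: v:T. ✓
v: successors {v}; □q there: v:T. ✓
Satisfying worlds: {t, u, v}.
So □□q fails at the other 1 world.

1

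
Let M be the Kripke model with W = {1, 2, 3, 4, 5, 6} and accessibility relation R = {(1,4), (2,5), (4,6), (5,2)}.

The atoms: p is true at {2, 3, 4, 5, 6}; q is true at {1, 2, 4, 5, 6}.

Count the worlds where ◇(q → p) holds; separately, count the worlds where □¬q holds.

For ◇(q → p):
1: successors {4}; q → p there: 4:T. ✓
2: successors {5}; q → p there: 5:T. ✓
3: no successors, so ◇(q → p) fails. ✗
4: successors {6}; q → p there: 6:T. ✓
5: successors {2}; q → p there: 2:T. ✓
6: no successors, so ◇(q → p) fails. ✗
— 4 worlds.
For □¬q:
1: successors {4}; ¬q there: 4:F. ✗
2: successors {5}; ¬q there: 5:F. ✗
3: no successors, so □¬q holds vacuously. ✓
4: successors {6}; ¬q there: 6:F. ✗
5: successors {2}; ¬q there: 2:F. ✗
6: no successors, so □¬q holds vacuously. ✓
— 2 worlds.

4 and 2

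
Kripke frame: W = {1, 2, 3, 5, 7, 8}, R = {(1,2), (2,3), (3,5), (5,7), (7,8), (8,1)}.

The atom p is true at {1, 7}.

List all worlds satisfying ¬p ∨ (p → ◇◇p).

{2, 3, 5, 7, 8}

1: ¬p is F, p → ◇◇p is F. ✗
2: ¬p is T, p → ◇◇p is T. ✓
3: ¬p is T, p → ◇◇p is T. ✓
5: ¬p is T, p → ◇◇p is T. ✓
7: ¬p is F, p → ◇◇p is T. ✓
8: ¬p is T, p → ◇◇p is T. ✓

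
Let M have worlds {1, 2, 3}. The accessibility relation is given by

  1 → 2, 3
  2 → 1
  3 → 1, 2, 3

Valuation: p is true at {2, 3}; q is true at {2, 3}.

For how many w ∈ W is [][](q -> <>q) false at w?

1: successors {2, 3}; [](q -> <>q) there: 2:T, 3:F. ✗
2: successors {1}; [](q -> <>q) there: 1:F. ✗
3: successors {1, 2, 3}; [](q -> <>q) there: 1:F, 2:T, 3:F. ✗
Satisfying worlds: ∅.
So [][](q -> <>q) fails at the other 3 worlds.

3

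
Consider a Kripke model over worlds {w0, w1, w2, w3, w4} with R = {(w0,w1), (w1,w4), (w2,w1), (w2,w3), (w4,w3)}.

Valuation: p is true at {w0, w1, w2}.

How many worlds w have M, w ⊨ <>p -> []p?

w0: <>p is T, []p is T. ✓
w1: <>p is F, []p is F. ✓
w2: <>p is T, []p is F. ✗
w3: <>p is F, []p is T. ✓
w4: <>p is F, []p is F. ✓
Satisfying worlds: {w0, w1, w3, w4}.

4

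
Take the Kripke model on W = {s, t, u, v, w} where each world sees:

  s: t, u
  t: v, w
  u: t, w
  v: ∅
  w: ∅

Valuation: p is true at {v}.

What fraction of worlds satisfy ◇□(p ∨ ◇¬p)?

s: successors {t, u}; □(p ∨ ◇¬p) there: t:F, u:F. ✗
t: successors {v, w}; □(p ∨ ◇¬p) there: v:T, w:T. ✓
u: successors {t, w}; □(p ∨ ◇¬p) there: t:F, w:T. ✓
v: no successors, so ◇□(p ∨ ◇¬p) fails. ✗
w: no successors, so ◇□(p ∨ ◇¬p) fails. ✗
That's 2 of 5 worlds, so 2/5.

2/5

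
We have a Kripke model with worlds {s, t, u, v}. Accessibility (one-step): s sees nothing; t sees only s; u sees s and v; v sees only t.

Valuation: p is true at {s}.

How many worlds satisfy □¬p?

2

s: no successors, so □¬p holds vacuously. ✓
t: successors {s}; ¬p there: s:F. ✗
u: successors {s, v}; ¬p there: s:F, v:T. ✗
v: successors {t}; ¬p there: t:T. ✓
Satisfying worlds: {s, v}.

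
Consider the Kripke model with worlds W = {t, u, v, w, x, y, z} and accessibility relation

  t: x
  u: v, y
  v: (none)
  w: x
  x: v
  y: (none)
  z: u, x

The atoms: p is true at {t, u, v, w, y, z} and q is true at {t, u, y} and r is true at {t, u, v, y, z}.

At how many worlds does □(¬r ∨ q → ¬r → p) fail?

t: successors {x}; ¬r ∨ q → ¬r → p there: x:F. ✗
u: successors {v, y}; ¬r ∨ q → ¬r → p there: v:T, y:T. ✓
v: no successors, so □(¬r ∨ q → ¬r → p) holds vacuously. ✓
w: successors {x}; ¬r ∨ q → ¬r → p there: x:F. ✗
x: successors {v}; ¬r ∨ q → ¬r → p there: v:T. ✓
y: no successors, so □(¬r ∨ q → ¬r → p) holds vacuously. ✓
z: successors {u, x}; ¬r ∨ q → ¬r → p there: u:T, x:F. ✗
Satisfying worlds: {u, v, x, y}.
So □(¬r ∨ q → ¬r → p) fails at the other 3 worlds.

3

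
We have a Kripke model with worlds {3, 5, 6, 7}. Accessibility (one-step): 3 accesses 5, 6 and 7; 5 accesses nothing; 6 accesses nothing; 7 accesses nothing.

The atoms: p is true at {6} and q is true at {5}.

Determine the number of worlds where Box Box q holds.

3: successors {5, 6, 7}; Box q there: 5:T, 6:T, 7:T. ✓
5: no successors, so Box Box q holds vacuously. ✓
6: no successors, so Box Box q holds vacuously. ✓
7: no successors, so Box Box q holds vacuously. ✓
Satisfying worlds: {3, 5, 6, 7}.

4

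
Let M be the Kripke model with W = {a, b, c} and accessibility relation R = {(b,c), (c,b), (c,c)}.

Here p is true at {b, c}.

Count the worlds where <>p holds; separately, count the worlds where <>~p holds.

For <>p:
a: no successors, so <>p fails. ✗
b: successors {c}; p there: c:T. ✓
c: successors {b, c}; p there: b:T, c:T. ✓
— 2 worlds.
For <>~p:
a: no successors, so <>~p fails. ✗
b: successors {c}; ~p there: c:F. ✗
c: successors {b, c}; ~p there: b:F, c:F. ✗
— 0 worlds.

2 and 0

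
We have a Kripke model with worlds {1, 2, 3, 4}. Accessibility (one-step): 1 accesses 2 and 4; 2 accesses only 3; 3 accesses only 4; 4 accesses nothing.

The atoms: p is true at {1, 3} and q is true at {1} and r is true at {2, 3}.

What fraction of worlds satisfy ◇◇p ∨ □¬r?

1: ◇◇p is T, □¬r is F. ✓
2: ◇◇p is F, □¬r is F. ✗
3: ◇◇p is F, □¬r is T. ✓
4: ◇◇p is F, □¬r is T. ✓
That's 3 of 4 worlds, so 3/4.

3/4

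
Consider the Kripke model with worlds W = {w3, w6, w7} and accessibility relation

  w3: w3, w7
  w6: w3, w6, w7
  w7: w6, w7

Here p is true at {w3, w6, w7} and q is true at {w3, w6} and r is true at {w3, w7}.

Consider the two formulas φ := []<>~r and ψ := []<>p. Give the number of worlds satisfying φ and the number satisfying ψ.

1 and 3

For []<>~r:
w3: successors {w3, w7}; <>~r there: w3:F, w7:T. ✗
w6: successors {w3, w6, w7}; <>~r there: w3:F, w6:T, w7:T. ✗
w7: successors {w6, w7}; <>~r there: w6:T, w7:T. ✓
— 1 world.
For []<>p:
w3: successors {w3, w7}; <>p there: w3:T, w7:T. ✓
w6: successors {w3, w6, w7}; <>p there: w3:T, w6:T, w7:T. ✓
w7: successors {w6, w7}; <>p there: w6:T, w7:T. ✓
— 3 worlds.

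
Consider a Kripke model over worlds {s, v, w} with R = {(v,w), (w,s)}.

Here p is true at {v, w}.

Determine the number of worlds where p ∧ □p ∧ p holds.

s: p ∧ □p is F, p is F. ✗
v: p ∧ □p is T, p is T. ✓
w: p ∧ □p is F, p is T. ✗
Satisfying worlds: {v}.

1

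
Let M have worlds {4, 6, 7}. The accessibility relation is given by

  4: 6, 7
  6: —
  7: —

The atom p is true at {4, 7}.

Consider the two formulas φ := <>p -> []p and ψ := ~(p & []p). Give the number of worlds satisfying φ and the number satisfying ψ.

2 and 2

For <>p -> []p:
4: <>p is T, []p is F. ✗
6: <>p is F, []p is T. ✓
7: <>p is F, []p is T. ✓
— 2 worlds.
For ~(p & []p):
4: p & []p is F. ✓
6: p & []p is F. ✓
7: p & []p is T. ✗
— 2 worlds.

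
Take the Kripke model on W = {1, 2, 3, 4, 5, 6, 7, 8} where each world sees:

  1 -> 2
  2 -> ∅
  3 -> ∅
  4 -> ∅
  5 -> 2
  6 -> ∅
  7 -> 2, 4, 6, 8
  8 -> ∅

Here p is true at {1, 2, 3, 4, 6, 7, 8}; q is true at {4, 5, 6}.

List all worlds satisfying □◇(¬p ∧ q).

1: successors {2}; ◇(¬p ∧ q) there: 2:F. ✗
2: no successors, so □◇(¬p ∧ q) holds vacuously. ✓
3: no successors, so □◇(¬p ∧ q) holds vacuously. ✓
4: no successors, so □◇(¬p ∧ q) holds vacuously. ✓
5: successors {2}; ◇(¬p ∧ q) there: 2:F. ✗
6: no successors, so □◇(¬p ∧ q) holds vacuously. ✓
7: successors {2, 4, 6, 8}; ◇(¬p ∧ q) there: 2:F, 4:F, 6:F, 8:F. ✗
8: no successors, so □◇(¬p ∧ q) holds vacuously. ✓

{2, 3, 4, 6, 8}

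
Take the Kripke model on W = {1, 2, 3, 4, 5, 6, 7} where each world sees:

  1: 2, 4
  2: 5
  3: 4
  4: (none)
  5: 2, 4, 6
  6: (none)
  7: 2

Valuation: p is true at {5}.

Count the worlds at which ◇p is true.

1

1: successors {2, 4}; p there: 2:F, 4:F. ✗
2: successors {5}; p there: 5:T. ✓
3: successors {4}; p there: 4:F. ✗
4: no successors, so ◇p fails. ✗
5: successors {2, 4, 6}; p there: 2:F, 4:F, 6:F. ✗
6: no successors, so ◇p fails. ✗
7: successors {2}; p there: 2:F. ✗
Satisfying worlds: {2}.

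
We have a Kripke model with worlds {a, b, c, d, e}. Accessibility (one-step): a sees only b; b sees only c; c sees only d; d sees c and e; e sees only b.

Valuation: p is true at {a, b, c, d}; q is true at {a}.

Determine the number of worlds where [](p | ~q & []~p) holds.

4

a: successors {b}; p | ~q & []~p there: b:T. ✓
b: successors {c}; p | ~q & []~p there: c:T. ✓
c: successors {d}; p | ~q & []~p there: d:T. ✓
d: successors {c, e}; p | ~q & []~p there: c:T, e:F. ✗
e: successors {b}; p | ~q & []~p there: b:T. ✓
Satisfying worlds: {a, b, c, e}.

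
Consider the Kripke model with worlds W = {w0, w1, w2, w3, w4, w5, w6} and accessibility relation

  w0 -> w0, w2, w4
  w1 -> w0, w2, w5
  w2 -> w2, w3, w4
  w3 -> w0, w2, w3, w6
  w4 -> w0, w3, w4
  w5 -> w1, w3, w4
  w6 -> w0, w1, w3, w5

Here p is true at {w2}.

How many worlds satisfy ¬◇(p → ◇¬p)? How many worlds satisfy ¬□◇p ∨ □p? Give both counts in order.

For ¬◇(p → ◇¬p):
w0: ◇(p → ◇¬p) is T. ✗
w1: ◇(p → ◇¬p) is T. ✗
w2: ◇(p → ◇¬p) is T. ✗
w3: ◇(p → ◇¬p) is T. ✗
w4: ◇(p → ◇¬p) is T. ✗
w5: ◇(p → ◇¬p) is T. ✗
w6: ◇(p → ◇¬p) is T. ✗
— 0 worlds.
For ¬□◇p ∨ □p:
w0: ¬□◇p is T, □p is F. ✓
w1: ¬□◇p is T, □p is F. ✓
w2: ¬□◇p is T, □p is F. ✓
w3: ¬□◇p is T, □p is F. ✓
w4: ¬□◇p is T, □p is F. ✓
w5: ¬□◇p is T, □p is F. ✓
w6: ¬□◇p is T, □p is F. ✓
— 7 worlds.

0 and 7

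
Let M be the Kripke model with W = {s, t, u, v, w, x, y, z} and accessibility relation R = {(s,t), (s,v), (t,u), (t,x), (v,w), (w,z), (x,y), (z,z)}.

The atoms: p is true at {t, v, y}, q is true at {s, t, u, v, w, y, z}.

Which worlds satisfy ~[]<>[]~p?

{t, x}

s: []<>[]~p is T. ✗
t: []<>[]~p is F. ✓
u: []<>[]~p is T. ✗
v: []<>[]~p is T. ✗
w: []<>[]~p is T. ✗
x: []<>[]~p is F. ✓
y: []<>[]~p is T. ✗
z: []<>[]~p is T. ✗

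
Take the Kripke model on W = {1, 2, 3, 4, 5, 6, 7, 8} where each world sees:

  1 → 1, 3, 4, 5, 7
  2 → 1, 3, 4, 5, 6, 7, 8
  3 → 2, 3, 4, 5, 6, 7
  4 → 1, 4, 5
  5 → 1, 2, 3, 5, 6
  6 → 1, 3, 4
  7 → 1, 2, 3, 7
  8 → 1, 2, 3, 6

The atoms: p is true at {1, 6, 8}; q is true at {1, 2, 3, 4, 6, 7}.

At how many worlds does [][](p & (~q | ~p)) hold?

0

1: successors {1, 3, 4, 5, 7}; [](p & (~q | ~p)) there: 1:F, 3:F, 4:F, 5:F, 7:F. ✗
2: successors {1, 3, 4, 5, 6, 7, 8}; [](p & (~q | ~p)) there: 1:F, 3:F, 4:F, 5:F, 6:F, 7:F, 8:F. ✗
3: successors {2, 3, 4, 5, 6, 7}; [](p & (~q | ~p)) there: 2:F, 3:F, 4:F, 5:F, 6:F, 7:F. ✗
4: successors {1, 4, 5}; [](p & (~q | ~p)) there: 1:F, 4:F, 5:F. ✗
5: successors {1, 2, 3, 5, 6}; [](p & (~q | ~p)) there: 1:F, 2:F, 3:F, 5:F, 6:F. ✗
6: successors {1, 3, 4}; [](p & (~q | ~p)) there: 1:F, 3:F, 4:F. ✗
7: successors {1, 2, 3, 7}; [](p & (~q | ~p)) there: 1:F, 2:F, 3:F, 7:F. ✗
8: successors {1, 2, 3, 6}; [](p & (~q | ~p)) there: 1:F, 2:F, 3:F, 6:F. ✗
Satisfying worlds: ∅.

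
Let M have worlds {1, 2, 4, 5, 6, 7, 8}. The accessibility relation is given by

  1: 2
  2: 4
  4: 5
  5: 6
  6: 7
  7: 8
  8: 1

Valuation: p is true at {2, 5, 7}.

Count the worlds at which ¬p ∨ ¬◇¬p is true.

4

1: ¬p is T, ¬◇¬p is T. ✓
2: ¬p is F, ¬◇¬p is F. ✗
4: ¬p is T, ¬◇¬p is T. ✓
5: ¬p is F, ¬◇¬p is F. ✗
6: ¬p is T, ¬◇¬p is T. ✓
7: ¬p is F, ¬◇¬p is F. ✗
8: ¬p is T, ¬◇¬p is F. ✓
Satisfying worlds: {1, 4, 6, 8}.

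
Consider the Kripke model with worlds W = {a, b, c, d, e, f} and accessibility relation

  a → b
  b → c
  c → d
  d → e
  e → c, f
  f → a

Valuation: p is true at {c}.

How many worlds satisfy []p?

1

a: successors {b}; p there: b:F. ✗
b: successors {c}; p there: c:T. ✓
c: successors {d}; p there: d:F. ✗
d: successors {e}; p there: e:F. ✗
e: successors {c, f}; p there: c:T, f:F. ✗
f: successors {a}; p there: a:F. ✗
Satisfying worlds: {b}.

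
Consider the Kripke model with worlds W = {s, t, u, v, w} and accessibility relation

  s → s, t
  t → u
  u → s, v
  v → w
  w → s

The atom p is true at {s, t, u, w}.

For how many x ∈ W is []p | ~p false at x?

s: []p is T, ~p is F. ✓
t: []p is T, ~p is F. ✓
u: []p is F, ~p is F. ✗
v: []p is T, ~p is T. ✓
w: []p is T, ~p is F. ✓
Satisfying worlds: {s, t, v, w}.
So []p | ~p fails at the other 1 world.

1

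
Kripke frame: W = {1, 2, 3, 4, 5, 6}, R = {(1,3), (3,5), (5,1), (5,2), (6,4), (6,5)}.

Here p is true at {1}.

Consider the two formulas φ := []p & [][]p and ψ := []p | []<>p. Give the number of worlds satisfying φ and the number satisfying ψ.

For []p & [][]p:
1: []p is F, [][]p is F. ✗
2: []p is T, [][]p is T. ✓
3: []p is F, [][]p is F. ✗
4: []p is T, [][]p is T. ✓
5: []p is F, [][]p is F. ✗
6: []p is F, [][]p is F. ✗
— 2 worlds.
For []p | []<>p:
1: []p is F, []<>p is F. ✗
2: []p is T, []<>p is T. ✓
3: []p is F, []<>p is T. ✓
4: []p is T, []<>p is T. ✓
5: []p is F, []<>p is F. ✗
6: []p is F, []<>p is F. ✗
— 3 worlds.

2 and 3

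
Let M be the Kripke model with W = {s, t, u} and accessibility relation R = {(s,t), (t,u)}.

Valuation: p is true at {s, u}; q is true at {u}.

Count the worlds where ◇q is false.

s: successors {t}; q there: t:F. ✗
t: successors {u}; q there: u:T. ✓
u: no successors, so ◇q fails. ✗
Satisfying worlds: {t}.
So ◇q fails at the other 2 worlds.

2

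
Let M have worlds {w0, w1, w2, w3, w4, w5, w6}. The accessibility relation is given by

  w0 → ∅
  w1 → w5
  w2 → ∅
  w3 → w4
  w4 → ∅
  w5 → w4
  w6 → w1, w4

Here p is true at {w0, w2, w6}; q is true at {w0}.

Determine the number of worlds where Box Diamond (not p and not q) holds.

4

w0: no successors, so Box Diamond (not p and not q) holds vacuously. ✓
w1: successors {w5}; Diamond (not p and not q) there: w5:T. ✓
w2: no successors, so Box Diamond (not p and not q) holds vacuously. ✓
w3: successors {w4}; Diamond (not p and not q) there: w4:F. ✗
w4: no successors, so Box Diamond (not p and not q) holds vacuously. ✓
w5: successors {w4}; Diamond (not p and not q) there: w4:F. ✗
w6: successors {w1, w4}; Diamond (not p and not q) there: w1:T, w4:F. ✗
Satisfying worlds: {w0, w1, w2, w4}.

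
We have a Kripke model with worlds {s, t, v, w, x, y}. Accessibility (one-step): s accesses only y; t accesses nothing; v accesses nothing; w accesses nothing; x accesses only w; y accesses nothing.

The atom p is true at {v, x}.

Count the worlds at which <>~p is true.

s: successors {y}; ~p there: y:T. ✓
t: no successors, so <>~p fails. ✗
v: no successors, so <>~p fails. ✗
w: no successors, so <>~p fails. ✗
x: successors {w}; ~p there: w:T. ✓
y: no successors, so <>~p fails. ✗
Satisfying worlds: {s, x}.

2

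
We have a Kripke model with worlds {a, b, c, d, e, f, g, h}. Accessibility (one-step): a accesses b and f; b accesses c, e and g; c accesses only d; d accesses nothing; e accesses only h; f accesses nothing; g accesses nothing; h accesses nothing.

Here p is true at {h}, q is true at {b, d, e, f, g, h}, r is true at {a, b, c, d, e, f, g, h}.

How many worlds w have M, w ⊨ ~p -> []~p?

a: ~p is T, []~p is T. ✓
b: ~p is T, []~p is T. ✓
c: ~p is T, []~p is T. ✓
d: ~p is T, []~p is T. ✓
e: ~p is T, []~p is F. ✗
f: ~p is T, []~p is T. ✓
g: ~p is T, []~p is T. ✓
h: ~p is F, []~p is T. ✓
Satisfying worlds: {a, b, c, d, f, g, h}.

7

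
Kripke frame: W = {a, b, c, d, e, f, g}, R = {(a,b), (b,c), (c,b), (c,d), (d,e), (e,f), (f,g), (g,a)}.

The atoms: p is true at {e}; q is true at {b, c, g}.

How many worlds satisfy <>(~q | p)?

a: successors {b}; ~q | p there: b:F. ✗
b: successors {c}; ~q | p there: c:F. ✗
c: successors {b, d}; ~q | p there: b:F, d:T. ✓
d: successors {e}; ~q | p there: e:T. ✓
e: successors {f}; ~q | p there: f:T. ✓
f: successors {g}; ~q | p there: g:F. ✗
g: successors {a}; ~q | p there: a:T. ✓
Satisfying worlds: {c, d, e, g}.

4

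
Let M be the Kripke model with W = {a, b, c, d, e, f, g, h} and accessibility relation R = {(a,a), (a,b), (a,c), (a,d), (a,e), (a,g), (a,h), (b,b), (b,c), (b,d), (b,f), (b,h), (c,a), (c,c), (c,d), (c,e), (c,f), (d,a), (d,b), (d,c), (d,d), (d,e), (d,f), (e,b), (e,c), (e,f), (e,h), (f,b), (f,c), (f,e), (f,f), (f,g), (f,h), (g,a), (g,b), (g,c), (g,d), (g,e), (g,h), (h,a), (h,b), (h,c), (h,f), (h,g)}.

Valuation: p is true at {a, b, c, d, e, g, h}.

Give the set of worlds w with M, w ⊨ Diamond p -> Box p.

a: Diamond p is T, Box p is T. ✓
b: Diamond p is T, Box p is F. ✗
c: Diamond p is T, Box p is F. ✗
d: Diamond p is T, Box p is F. ✗
e: Diamond p is T, Box p is F. ✗
f: Diamond p is T, Box p is F. ✗
g: Diamond p is T, Box p is T. ✓
h: Diamond p is T, Box p is F. ✗

{a, g}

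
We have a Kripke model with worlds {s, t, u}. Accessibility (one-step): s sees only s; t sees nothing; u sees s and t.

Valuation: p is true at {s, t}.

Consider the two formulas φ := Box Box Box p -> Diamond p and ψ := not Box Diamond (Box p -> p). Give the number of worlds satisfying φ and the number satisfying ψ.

For Box Box Box p -> Diamond p:
s: Box Box Box p is T, Diamond p is T. ✓
t: Box Box Box p is T, Diamond p is F. ✗
u: Box Box Box p is T, Diamond p is T. ✓
— 2 worlds.
For not Box Diamond (Box p -> p):
s: Box Diamond (Box p -> p) is T. ✗
t: Box Diamond (Box p -> p) is T. ✗
u: Box Diamond (Box p -> p) is F. ✓
— 1 world.

2 and 1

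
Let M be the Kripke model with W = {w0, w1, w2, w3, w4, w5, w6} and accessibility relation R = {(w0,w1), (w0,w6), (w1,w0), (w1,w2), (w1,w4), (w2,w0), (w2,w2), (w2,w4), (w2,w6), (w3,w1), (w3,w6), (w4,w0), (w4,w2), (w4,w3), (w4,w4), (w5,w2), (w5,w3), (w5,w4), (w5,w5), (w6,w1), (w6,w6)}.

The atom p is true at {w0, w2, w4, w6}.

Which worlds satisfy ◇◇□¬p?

∅

w0: successors {w1, w6}; ◇□¬p there: w1:F, w6:F. ✗
w1: successors {w0, w2, w4}; ◇□¬p there: w0:F, w2:F, w4:F. ✗
w2: successors {w0, w2, w4, w6}; ◇□¬p there: w0:F, w2:F, w4:F, w6:F. ✗
w3: successors {w1, w6}; ◇□¬p there: w1:F, w6:F. ✗
w4: successors {w0, w2, w3, w4}; ◇□¬p there: w0:F, w2:F, w3:F, w4:F. ✗
w5: successors {w2, w3, w4, w5}; ◇□¬p there: w2:F, w3:F, w4:F, w5:F. ✗
w6: successors {w1, w6}; ◇□¬p there: w1:F, w6:F. ✗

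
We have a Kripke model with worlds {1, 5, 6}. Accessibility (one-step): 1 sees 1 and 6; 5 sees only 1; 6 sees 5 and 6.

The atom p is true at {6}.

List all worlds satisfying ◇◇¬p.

1: successors {1, 6}; ◇¬p there: 1:T, 6:T. ✓
5: successors {1}; ◇¬p there: 1:T. ✓
6: successors {5, 6}; ◇¬p there: 5:T, 6:T. ✓

{1, 5, 6}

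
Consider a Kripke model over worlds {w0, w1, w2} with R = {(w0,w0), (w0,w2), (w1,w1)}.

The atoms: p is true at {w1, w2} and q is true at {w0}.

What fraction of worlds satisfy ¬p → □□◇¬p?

w0: ¬p is T, □□◇¬p is F. ✗
w1: ¬p is F, □□◇¬p is F. ✓
w2: ¬p is F, □□◇¬p is T. ✓
That's 2 of 3 worlds, so 2/3.

2/3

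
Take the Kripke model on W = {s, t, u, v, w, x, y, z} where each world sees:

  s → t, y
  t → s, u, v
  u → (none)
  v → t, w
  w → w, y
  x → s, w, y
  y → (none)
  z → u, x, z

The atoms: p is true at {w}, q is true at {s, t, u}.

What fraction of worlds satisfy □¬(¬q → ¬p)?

1/4

s: successors {t, y}; ¬(¬q → ¬p) there: t:F, y:F. ✗
t: successors {s, u, v}; ¬(¬q → ¬p) there: s:F, u:F, v:F. ✗
u: no successors, so □¬(¬q → ¬p) holds vacuously. ✓
v: successors {t, w}; ¬(¬q → ¬p) there: t:F, w:T. ✗
w: successors {w, y}; ¬(¬q → ¬p) there: w:T, y:F. ✗
x: successors {s, w, y}; ¬(¬q → ¬p) there: s:F, w:T, y:F. ✗
y: no successors, so □¬(¬q → ¬p) holds vacuously. ✓
z: successors {u, x, z}; ¬(¬q → ¬p) there: u:F, x:F, z:F. ✗
That's 2 of 8 worlds, so 2/8 = 1/4.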